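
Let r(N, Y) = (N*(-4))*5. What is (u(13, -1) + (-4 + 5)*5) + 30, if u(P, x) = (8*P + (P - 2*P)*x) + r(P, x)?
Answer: -108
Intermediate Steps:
r(N, Y) = -20*N (r(N, Y) = -4*N*5 = -20*N)
u(P, x) = -12*P - P*x (u(P, x) = (8*P + (P - 2*P)*x) - 20*P = (8*P + (-P)*x) - 20*P = (8*P - P*x) - 20*P = -12*P - P*x)
(u(13, -1) + (-4 + 5)*5) + 30 = (13*(-12 - 1*(-1)) + (-4 + 5)*5) + 30 = (13*(-12 + 1) + 1*5) + 30 = (13*(-11) + 5) + 30 = (-143 + 5) + 30 = -138 + 30 = -108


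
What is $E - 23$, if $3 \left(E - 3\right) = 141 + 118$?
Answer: $\frac{199}{3} \approx 66.333$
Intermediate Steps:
$E = \frac{268}{3}$ ($E = 3 + \frac{141 + 118}{3} = 3 + \frac{1}{3} \cdot 259 = 3 + \frac{259}{3} = \frac{268}{3} \approx 89.333$)
$E - 23 = \frac{268}{3} - 23 = \frac{199}{3}$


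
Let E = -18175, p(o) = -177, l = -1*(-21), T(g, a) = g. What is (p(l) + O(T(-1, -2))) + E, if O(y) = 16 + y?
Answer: -18337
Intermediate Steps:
l = 21
(p(l) + O(T(-1, -2))) + E = (-177 + (16 - 1)) - 18175 = (-177 + 15) - 18175 = -162 - 18175 = -18337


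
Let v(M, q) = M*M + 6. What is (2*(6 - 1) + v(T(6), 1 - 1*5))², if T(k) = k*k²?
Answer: 2178275584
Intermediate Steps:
T(k) = k³
v(M, q) = 6 + M² (v(M, q) = M² + 6 = 6 + M²)
(2*(6 - 1) + v(T(6), 1 - 1*5))² = (2*(6 - 1) + (6 + (6³)²))² = (2*5 + (6 + 216²))² = (10 + (6 + 46656))² = (10 + 46662)² = 46672² = 2178275584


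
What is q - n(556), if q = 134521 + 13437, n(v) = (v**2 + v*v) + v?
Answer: -470870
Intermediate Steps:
n(v) = v + 2*v**2 (n(v) = (v**2 + v**2) + v = 2*v**2 + v = v + 2*v**2)
q = 147958
q - n(556) = 147958 - 556*(1 + 2*556) = 147958 - 556*(1 + 1112) = 147958 - 556*1113 = 147958 - 1*618828 = 147958 - 618828 = -470870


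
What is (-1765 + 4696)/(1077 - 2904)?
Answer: -977/609 ≈ -1.6043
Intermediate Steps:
(-1765 + 4696)/(1077 - 2904) = 2931/(-1827) = 2931*(-1/1827) = -977/609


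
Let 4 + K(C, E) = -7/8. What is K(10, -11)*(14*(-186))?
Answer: 25389/2 ≈ 12695.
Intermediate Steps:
K(C, E) = -39/8 (K(C, E) = -4 - 7/8 = -39/8)
K(10, -11)*(14*(-186)) = -273*(-186)/4 = -39/8*(-2604) = 25389/2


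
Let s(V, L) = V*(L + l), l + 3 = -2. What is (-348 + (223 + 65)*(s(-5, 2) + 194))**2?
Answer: 3581304336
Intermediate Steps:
l = -5 (l = -3 - 2 = -5)
s(V, L) = V*(-5 + L) (s(V, L) = V*(L - 5) = V*(-5 + L))
(-348 + (223 + 65)*(s(-5, 2) + 194))**2 = (-348 + (223 + 65)*(-5*(-5 + 2) + 194))**2 = (-348 + 288*(-5*(-3) + 194))**2 = (-348 + 288*(15 + 194))**2 = (-348 + 288*209)**2 = (-348 + 60192)**2 = 59844**2 = 3581304336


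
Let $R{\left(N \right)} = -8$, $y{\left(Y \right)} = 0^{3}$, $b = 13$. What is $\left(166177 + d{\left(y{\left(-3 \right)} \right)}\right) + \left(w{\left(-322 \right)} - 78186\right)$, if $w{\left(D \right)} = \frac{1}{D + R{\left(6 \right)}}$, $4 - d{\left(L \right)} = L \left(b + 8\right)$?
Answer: $\frac{29038349}{330} \approx 87995.0$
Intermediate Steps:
$y{\left(Y \right)} = 0$
$d{\left(L \right)} = 4 - 21 L$ ($d{\left(L \right)} = 4 - L \left(13 + 8\right) = 4 - L 21 = 4 - 21 L$)
$w{\left(D \right)} = \frac{1}{-8 + D}$ ($w{\left(D \right)} = \frac{1}{D - 8} = \frac{1}{-8 + D}$)
$\left(166177 + d{\left(y{\left(-3 \right)} \right)}\right) + \left(w{\left(-322 \right)} - 78186\right) = \left(166177 + \left(4 - 0\right)\right) + \left(\frac{1}{-8 - 322} - 78186\right) = \left(166177 + \left(4 + 0\right)\right) - \left(78186 - \frac{1}{-330}\right) = \left(166177 + 4\right) - \frac{25801381}{330} = 166181 - \frac{25801381}{330} = \frac{29038349}{330}$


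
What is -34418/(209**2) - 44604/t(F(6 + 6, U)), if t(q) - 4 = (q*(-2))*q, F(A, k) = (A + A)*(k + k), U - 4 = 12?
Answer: -9663159967/12882007391 ≈ -0.75013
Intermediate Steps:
U = 16 (U = 4 + 12 = 16)
F(A, k) = 4*A*k (F(A, k) = (2*A)*(2*k) = 4*A*k)
t(q) = 4 - 2*q**2 (t(q) = 4 + (q*(-2))*q = 4 + (-2*q)*q = 4 - 2*q**2)
-34418/(209**2) - 44604/t(F(6 + 6, U)) = -34418/(209**2) - 44604/(4 - 2*4096*(6 + 6)**2) = -34418/43681 - 44604/(4 - 2*(4*12*16)**2) = -34418*1/43681 - 44604/(4 - 2*768**2) = -34418/43681 - 44604/(4 - 2*589824) = -34418/43681 - 44604/(4 - 1179648) = -34418/43681 - 44604/(-1179644) = -34418/43681 - 44604*(-1/1179644) = -34418/43681 + 11151/294911 = -9663159967/12882007391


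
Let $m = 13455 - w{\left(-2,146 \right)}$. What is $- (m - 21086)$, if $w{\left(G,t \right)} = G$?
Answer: $7629$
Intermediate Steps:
$m = 13457$ ($m = 13455 - -2 = 13455 + 2 = 13457$)
$- (m - 21086) = - (13457 - 21086) = \left(-1\right) \left(-7629\right) = 7629$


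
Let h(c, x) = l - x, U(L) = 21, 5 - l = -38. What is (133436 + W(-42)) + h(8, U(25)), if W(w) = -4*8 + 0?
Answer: 133426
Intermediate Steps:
l = 43 (l = 5 - 1*(-38) = 5 + 38 = 43)
W(w) = -32 (W(w) = -32 + 0 = -32)
h(c, x) = 43 - x
(133436 + W(-42)) + h(8, U(25)) = (133436 - 32) + (43 - 1*21) = 133404 + (43 - 21) = 133404 + 22 = 133426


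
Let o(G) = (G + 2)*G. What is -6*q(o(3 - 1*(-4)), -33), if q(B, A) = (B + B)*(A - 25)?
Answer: 43848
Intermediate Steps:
o(G) = G*(2 + G) (o(G) = (2 + G)*G = G*(2 + G))
q(B, A) = 2*B*(-25 + A) (q(B, A) = (2*B)*(-25 + A) = 2*B*(-25 + A))
-6*q(o(3 - 1*(-4)), -33) = -12*(3 - 1*(-4))*(2 + (3 - 1*(-4)))*(-25 - 33) = -12*(3 + 4)*(2 + (3 + 4))*(-58) = -12*7*(2 + 7)*(-58) = -12*7*9*(-58) = -12*63*(-58) = -6*(-7308) = 43848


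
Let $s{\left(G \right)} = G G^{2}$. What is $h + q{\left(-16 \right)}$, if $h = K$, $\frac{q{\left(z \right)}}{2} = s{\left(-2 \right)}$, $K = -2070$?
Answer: $-2086$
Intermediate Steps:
$s{\left(G \right)} = G^{3}$
$q{\left(z \right)} = -16$ ($q{\left(z \right)} = 2 \left(-2\right)^{3} = 2 \left(-8\right) = -16$)
$h = -2070$
$h + q{\left(-16 \right)} = -2070 - 16 = -2086$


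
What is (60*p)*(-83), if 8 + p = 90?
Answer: -408360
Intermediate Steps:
p = 82 (p = -8 + 90 = 82)
(60*p)*(-83) = (60*82)*(-83) = 4920*(-83) = -408360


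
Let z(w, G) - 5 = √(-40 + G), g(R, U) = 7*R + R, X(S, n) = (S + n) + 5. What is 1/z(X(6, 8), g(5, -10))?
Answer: ⅕ ≈ 0.20000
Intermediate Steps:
X(S, n) = 5 + S + n
g(R, U) = 8*R
z(w, G) = 5 + √(-40 + G)
1/z(X(6, 8), g(5, -10)) = 1/(5 + √(-40 + 8*5)) = 1/(5 + √(-40 + 40)) = 1/(5 + √0) = 1/(5 + 0) = 1/5 = ⅕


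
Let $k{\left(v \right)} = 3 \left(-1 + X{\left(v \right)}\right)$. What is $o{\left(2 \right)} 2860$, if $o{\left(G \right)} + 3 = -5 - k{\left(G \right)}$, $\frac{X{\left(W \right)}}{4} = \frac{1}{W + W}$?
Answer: $-22880$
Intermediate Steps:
$X{\left(W \right)} = \frac{2}{W}$ ($X{\left(W \right)} = \frac{4}{W + W} = \frac{4}{2 W} = 4 \frac{1}{2 W} = \frac{2}{W}$)
$k{\left(v \right)} = -3 + \frac{6}{v}$ ($k{\left(v \right)} = 3 \left(-1 + \frac{2}{v}\right) = -3 + \frac{6}{v}$)
$o{\left(G \right)} = -5 - \frac{6}{G}$ ($o{\left(G \right)} = -3 - \left(2 + \frac{6}{G}\right) = -5 - \frac{6}{G}$)
$o{\left(2 \right)} 2860 = \left(-5 - \frac{6}{2}\right) 2860 = \left(-5 - 3\right) 2860 = \left(-8\right) 2860 = -22880$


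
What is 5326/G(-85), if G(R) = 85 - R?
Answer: 2663/85 ≈ 31.329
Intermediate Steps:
5326/G(-85) = 5326/(85 - 1*(-85)) = 5326/(85 + 85) = 5326/170 = 5326*(1/170) = 2663/85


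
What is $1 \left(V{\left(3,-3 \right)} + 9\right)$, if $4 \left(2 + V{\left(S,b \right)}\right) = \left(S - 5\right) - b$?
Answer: $\frac{29}{4} \approx 7.25$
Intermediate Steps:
$V{\left(S,b \right)} = - \frac{13}{4} - \frac{b}{4} + \frac{S}{4}$ ($V{\left(S,b \right)} = -2 + \frac{\left(S - 5\right) - b}{4} = -2 + \frac{\left(-5 + S\right) - b}{4} = -2 + \frac{-5 + S - b}{4} = -2 - \left(\frac{5}{4} - \frac{S}{4} + \frac{b}{4}\right) = - \frac{13}{4} - \frac{b}{4} + \frac{S}{4}$)
$1 \left(V{\left(3,-3 \right)} + 9\right) = 1 \left(\left(- \frac{13}{4} - - \frac{3}{4} + \frac{1}{4} \cdot 3\right) + 9\right) = 1 \left(\left(- \frac{13}{4} + \frac{3}{4} + \frac{3}{4}\right) + 9\right) = 1 \left(- \frac{7}{4} + 9\right) = 1 \cdot \frac{29}{4} = \frac{29}{4}$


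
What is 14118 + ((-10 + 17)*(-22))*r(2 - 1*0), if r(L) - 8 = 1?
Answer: 12732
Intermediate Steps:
r(L) = 9 (r(L) = 8 + 1 = 9)
14118 + ((-10 + 17)*(-22))*r(2 - 1*0) = 14118 + ((-10 + 17)*(-22))*9 = 14118 + (7*(-22))*9 = 14118 - 154*9 = 14118 - 1386 = 12732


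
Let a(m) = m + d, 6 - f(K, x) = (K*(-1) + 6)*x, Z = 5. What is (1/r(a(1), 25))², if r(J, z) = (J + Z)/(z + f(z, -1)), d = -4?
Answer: 36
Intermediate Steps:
f(K, x) = 6 - x*(6 - K) (f(K, x) = 6 - (K*(-1) + 6)*x = 6 - (-K + 6)*x = 6 - (6 - K)*x = 6 - x*(6 - K))
a(m) = -4 + m (a(m) = m - 4 = -4 + m)
r(J, z) = 5/12 + J/12 (r(J, z) = (J + 5)/(z + (6 - 6*(-1) + z*(-1))) = (5 + J)/(z + (6 + 6 - z)) = (5 + J)/(z + (12 - z)) = (5 + J)/12 = (5 + J)*(1/12) = 5/12 + J/12)
(1/r(a(1), 25))² = (1/(5/12 + (-4 + 1)/12))² = (1/(5/12 + (1/12)*(-3)))² = (1/(5/12 - ¼))² = (1/(⅙))² = 6² = 36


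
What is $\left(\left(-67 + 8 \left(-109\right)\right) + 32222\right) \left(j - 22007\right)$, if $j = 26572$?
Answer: $142806895$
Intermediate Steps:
$\left(\left(-67 + 8 \left(-109\right)\right) + 32222\right) \left(j - 22007\right) = \left(\left(-67 + 8 \left(-109\right)\right) + 32222\right) \left(26572 - 22007\right) = \left(\left(-67 - 872\right) + 32222\right) 4565 = \left(-939 + 32222\right) 4565 = 31283 \cdot 4565 = 142806895$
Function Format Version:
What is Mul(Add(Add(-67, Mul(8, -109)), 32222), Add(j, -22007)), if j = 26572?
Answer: 142806895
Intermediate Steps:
Mul(Add(Add(-67, Mul(8, -109)), 32222), Add(j, -22007)) = Mul(Add(Add(-67, Mul(8, -109)), 32222), Add(26572, -22007)) = Mul(Add(Add(-67, -872), 32222), 4565) = Mul(Add(-939, 32222), 4565) = Mul(31283, 4565) = 142806895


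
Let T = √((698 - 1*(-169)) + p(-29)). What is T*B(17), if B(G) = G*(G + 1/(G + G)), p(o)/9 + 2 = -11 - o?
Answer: 579*√1011/2 ≈ 9205.0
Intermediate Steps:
p(o) = -117 - 9*o (p(o) = -18 + 9*(-11 - o) = -18 + (-99 - 9*o) = -117 - 9*o)
B(G) = G*(G + 1/(2*G))
T = √1011 (T = √((698 - 1*(-169)) + (-117 - 9*(-29))) = √((698 + 169) + (-117 + 261)) = √(867 + 144) = √1011 ≈ 31.796)
T*B(17) = √1011*(½ + 17²) = √1011*(½ + 289) = √1011*(579/2) = 579*√1011/2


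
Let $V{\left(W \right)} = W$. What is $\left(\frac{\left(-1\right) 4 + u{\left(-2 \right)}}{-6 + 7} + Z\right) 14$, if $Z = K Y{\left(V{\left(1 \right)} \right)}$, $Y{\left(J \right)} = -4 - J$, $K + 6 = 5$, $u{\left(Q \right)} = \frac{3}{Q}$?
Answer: $-7$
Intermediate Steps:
$K = -1$ ($K = -6 + 5 = -1$)
$Z = 5$ ($Z = - (-4 - 1) = \left(-1\right) \left(-5\right) = 5$)
$\left(\frac{\left(-1\right) 4 + u{\left(-2 \right)}}{-6 + 7} + Z\right) 14 = \left(\frac{\left(-1\right) 4 + \frac{3}{-2}}{-6 + 7} + 5\right) 14 = \left(\frac{-4 + 3 \left(- \frac{1}{2}\right)}{1} + 5\right) 14 = \left(\left(-4 - \frac{3}{2}\right) 1 + 5\right) 14 = \left(\left(- \frac{11}{2}\right) 1 + 5\right) 14 = \left(- \frac{11}{2} + 5\right) 14 = \left(- \frac{1}{2}\right) 14 = -7$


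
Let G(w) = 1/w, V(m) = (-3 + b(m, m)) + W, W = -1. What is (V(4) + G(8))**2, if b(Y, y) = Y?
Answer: 1/64 ≈ 0.015625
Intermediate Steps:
V(m) = -4 + m (V(m) = (-3 + m) - 1 = -4 + m)
(V(4) + G(8))**2 = ((-4 + 4) + 1/8)**2 = (0 + 1/8)**2 = (1/8)**2 = 1/64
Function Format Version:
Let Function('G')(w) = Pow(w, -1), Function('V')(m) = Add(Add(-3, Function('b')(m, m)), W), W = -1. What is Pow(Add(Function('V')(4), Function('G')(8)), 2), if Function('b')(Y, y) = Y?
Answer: Rational(1, 64) ≈ 0.015625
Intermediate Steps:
Function('V')(m) = Add(-4, m) (Function('V')(m) = Add(Add(-3, m), -1) = Add(-4, m))
Pow(Add(Function('V')(4), Function('G')(8)), 2) = Pow(Add(Add(-4, 4), Pow(8, -1)), 2) = Pow(Add(0, Rational(1, 8)), 2) = Pow(Rational(1, 8), 2) = Rational(1, 64)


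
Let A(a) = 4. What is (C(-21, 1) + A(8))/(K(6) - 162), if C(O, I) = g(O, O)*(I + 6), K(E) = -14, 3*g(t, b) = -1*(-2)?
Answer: -13/264 ≈ -0.049242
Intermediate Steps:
g(t, b) = 2/3 (g(t, b) = (-1*(-2))/3 = (1/3)*2 = 2/3)
C(O, I) = 4 + 2*I/3 (C(O, I) = 2*(I + 6)/3 = 2*(6 + I)/3 = 4 + 2*I/3)
(C(-21, 1) + A(8))/(K(6) - 162) = ((4 + (2/3)*1) + 4)/(-14 - 162) = ((4 + 2/3) + 4)/(-176) = (14/3 + 4)*(-1/176) = (26/3)*(-1/176) = -13/264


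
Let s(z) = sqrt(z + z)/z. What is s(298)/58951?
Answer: sqrt(149)/8783699 ≈ 1.3897e-6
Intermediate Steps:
s(z) = sqrt(2)/sqrt(z) (s(z) = sqrt(2*z)/z = (sqrt(2)*sqrt(z))/z = sqrt(2)/sqrt(z))
s(298)/58951 = (sqrt(2)/sqrt(298))/58951 = (sqrt(2)*(sqrt(298)/298))*(1/58951) = (sqrt(149)/149)*(1/58951) = sqrt(149)/8783699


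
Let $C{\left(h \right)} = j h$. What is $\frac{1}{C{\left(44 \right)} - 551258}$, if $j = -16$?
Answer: $- \frac{1}{551962} \approx -1.8117 \cdot 10^{-6}$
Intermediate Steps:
$C{\left(h \right)} = - 16 h$
$\frac{1}{C{\left(44 \right)} - 551258} = \frac{1}{\left(-16\right) 44 - 551258} = \frac{1}{-704 - 551258} = \frac{1}{-551962} = - \frac{1}{551962}$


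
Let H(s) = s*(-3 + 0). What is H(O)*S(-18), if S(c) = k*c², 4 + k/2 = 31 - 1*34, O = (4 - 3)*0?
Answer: 0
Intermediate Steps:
O = 0 (O = 1*0 = 0)
k = -14 (k = -8 + 2*(31 - 1*34) = -8 + 2*(31 - 34) = -8 + 2*(-3) = -8 - 6 = -14)
H(s) = -3*s (H(s) = s*(-3) = -3*s)
S(c) = -14*c²
H(O)*S(-18) = (-3*0)*(-14*(-18)²) = 0*(-14*324) = 0*(-4536) = 0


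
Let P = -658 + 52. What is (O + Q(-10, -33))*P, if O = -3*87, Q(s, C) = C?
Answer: 178164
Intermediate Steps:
P = -606
O = -261
(O + Q(-10, -33))*P = (-261 - 33)*(-606) = -294*(-606) = 178164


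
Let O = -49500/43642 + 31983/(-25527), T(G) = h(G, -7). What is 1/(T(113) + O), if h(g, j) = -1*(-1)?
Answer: -185674889/257556542 ≈ -0.72091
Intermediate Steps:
h(g, j) = 1
T(G) = 1
O = -443231431/185674889 (O = -49500*1/43642 + 31983*(-1/25527) = -24750/21821 - 10661/8509 = -443231431/185674889 ≈ -2.3871)
1/(T(113) + O) = 1/(1 - 443231431/185674889) = 1/(-257556542/185674889) = -185674889/257556542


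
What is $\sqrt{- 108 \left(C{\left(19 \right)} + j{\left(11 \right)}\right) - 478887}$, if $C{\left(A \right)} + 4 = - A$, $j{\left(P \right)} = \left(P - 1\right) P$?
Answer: $i \sqrt{488283} \approx 698.77 i$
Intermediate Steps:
$j{\left(P \right)} = P \left(-1 + P\right)$ ($j{\left(P \right)} = \left(-1 + P\right) P = P \left(-1 + P\right)$)
$C{\left(A \right)} = -4 - A$
$\sqrt{- 108 \left(C{\left(19 \right)} + j{\left(11 \right)}\right) - 478887} = \sqrt{- 108 \left(\left(-4 - 19\right) + 11 \left(-1 + 11\right)\right) - 478887} = \sqrt{- 108 \left(\left(-4 - 19\right) + 11 \cdot 10\right) - 478887} = \sqrt{- 108 \left(-23 + 110\right) - 478887} = \sqrt{\left(-108\right) 87 - 478887} = \sqrt{-9396 - 478887} = \sqrt{-488283} = i \sqrt{488283}$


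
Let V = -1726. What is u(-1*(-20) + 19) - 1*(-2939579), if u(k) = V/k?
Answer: 114641855/39 ≈ 2.9395e+6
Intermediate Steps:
u(k) = -1726/k
u(-1*(-20) + 19) - 1*(-2939579) = -1726/(-1*(-20) + 19) - 1*(-2939579) = -1726/(20 + 19) + 2939579 = -1726/39 + 2939579 = 114641855/39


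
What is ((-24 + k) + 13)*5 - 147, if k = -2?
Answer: -212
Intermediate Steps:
((-24 + k) + 13)*5 - 147 = ((-24 - 2) + 13)*5 - 147 = (-26 + 13)*5 - 147 = -13*5 - 147 = -65 - 147 = -212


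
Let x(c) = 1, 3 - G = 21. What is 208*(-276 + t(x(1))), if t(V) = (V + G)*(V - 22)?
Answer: 16848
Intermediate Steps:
G = -18 (G = 3 - 1*21 = 3 - 21 = -18)
t(V) = (-22 + V)*(-18 + V) (t(V) = (V - 18)*(V - 22) = (-18 + V)*(-22 + V) = (-22 + V)*(-18 + V))
208*(-276 + t(x(1))) = 208*(-276 + (396 + 1² - 40*1)) = 208*(-276 + (396 + 1 - 40)) = 208*(-276 + 357) = 208*81 = 16848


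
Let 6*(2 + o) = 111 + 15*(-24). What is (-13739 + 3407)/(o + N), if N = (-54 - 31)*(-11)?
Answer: -20664/1783 ≈ -11.589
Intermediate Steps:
N = 935 (N = -85*(-11) = 935)
o = -87/2 (o = -2 + (111 + 15*(-24))/6 = -2 + (111 - 360)/6 = -2 + (1/6)*(-249) = -2 - 83/2 = -87/2 ≈ -43.500)
(-13739 + 3407)/(o + N) = (-13739 + 3407)/(-87/2 + 935) = -10332/1783/2 = -10332*2/1783 = -20664/1783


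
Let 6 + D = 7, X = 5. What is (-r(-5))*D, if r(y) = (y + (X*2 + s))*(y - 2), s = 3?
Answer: 56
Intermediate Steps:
D = 1 (D = -6 + 7 = 1)
r(y) = (-2 + y)*(13 + y) (r(y) = (y + (5*2 + 3))*(y - 2) = (y + (10 + 3))*(-2 + y) = (y + 13)*(-2 + y) = (13 + y)*(-2 + y) = (-2 + y)*(13 + y))
(-r(-5))*D = -(-26 + (-5)**2 + 11*(-5))*1 = -(-26 + 25 - 55)*1 = -1*(-56)*1 = 56*1 = 56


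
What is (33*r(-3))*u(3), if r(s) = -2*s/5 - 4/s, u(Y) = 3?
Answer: 1254/5 ≈ 250.80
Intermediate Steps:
r(s) = -4/s - 2*s/5 (r(s) = -2*s*(⅕) - 4/s = -2*s/5 - 4/s = -4/s - 2*s/5)
(33*r(-3))*u(3) = (33*(-4/(-3) - ⅖*(-3)))*3 = (33*(-4*(-⅓) + 6/5))*3 = (33*(4/3 + 6/5))*3 = (33*(38/15))*3 = (418/5)*3 = 1254/5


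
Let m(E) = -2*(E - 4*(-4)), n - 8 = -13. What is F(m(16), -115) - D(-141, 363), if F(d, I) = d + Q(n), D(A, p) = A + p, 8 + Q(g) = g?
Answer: -299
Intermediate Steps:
n = -5 (n = 8 - 13 = -5)
Q(g) = -8 + g
m(E) = -32 - 2*E (m(E) = -2*(E + 16) = -2*(16 + E) = -32 - 2*E)
F(d, I) = -13 + d (F(d, I) = d + (-8 - 5) = d - 13 = -13 + d)
F(m(16), -115) - D(-141, 363) = (-13 + (-32 - 2*16)) - (-141 + 363) = (-13 + (-32 - 32)) - 1*222 = (-13 - 64) - 222 = -77 - 222 = -299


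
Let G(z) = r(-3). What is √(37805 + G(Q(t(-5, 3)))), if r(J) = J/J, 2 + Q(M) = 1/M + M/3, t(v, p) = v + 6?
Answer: √37806 ≈ 194.44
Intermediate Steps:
t(v, p) = 6 + v
Q(M) = -2 + 1/M + M/3 (Q(M) = -2 + (1/M + M/3) = -2 + 1/M + M/3)
r(J) = 1
G(z) = 1
√(37805 + G(Q(t(-5, 3)))) = √(37805 + 1) = √37806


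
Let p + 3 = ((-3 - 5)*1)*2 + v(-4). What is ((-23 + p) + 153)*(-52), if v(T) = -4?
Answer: -5564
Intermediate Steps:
p = -23 (p = -3 + (((-3 - 5)*1)*2 - 4) = -3 + (-8*1*2 - 4) = -3 + (-8*2 - 4) = -3 + (-16 - 4) = -3 - 20 = -23)
((-23 + p) + 153)*(-52) = ((-23 - 23) + 153)*(-52) = (-46 + 153)*(-52) = 107*(-52) = -5564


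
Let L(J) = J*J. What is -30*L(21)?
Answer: -13230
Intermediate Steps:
L(J) = J²
-30*L(21) = -30*21² = -30*441 = -13230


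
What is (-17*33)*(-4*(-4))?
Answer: -8976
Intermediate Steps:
(-17*33)*(-4*(-4)) = -561*16 = -8976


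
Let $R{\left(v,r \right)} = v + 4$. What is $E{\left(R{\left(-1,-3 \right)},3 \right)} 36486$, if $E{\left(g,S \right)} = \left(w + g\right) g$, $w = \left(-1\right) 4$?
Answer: $-109458$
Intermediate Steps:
$R{\left(v,r \right)} = 4 + v$
$w = -4$
$E{\left(g,S \right)} = g \left(-4 + g\right)$ ($E{\left(g,S \right)} = \left(-4 + g\right) g = g \left(-4 + g\right)$)
$E{\left(R{\left(-1,-3 \right)},3 \right)} 36486 = \left(4 - 1\right) \left(-4 + \left(4 - 1\right)\right) 36486 = 3 \left(-4 + 3\right) 36486 = 3 \left(-1\right) 36486 = \left(-3\right) 36486 = -109458$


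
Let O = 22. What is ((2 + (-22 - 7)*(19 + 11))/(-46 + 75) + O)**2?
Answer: 52900/841 ≈ 62.901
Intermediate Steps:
((2 + (-22 - 7)*(19 + 11))/(-46 + 75) + O)**2 = ((2 + (-22 - 7)*(19 + 11))/(-46 + 75) + 22)**2 = ((2 - 29*30)/29 + 22)**2 = ((2 - 870)*(1/29) + 22)**2 = (-868*1/29 + 22)**2 = (-868/29 + 22)**2 = (-230/29)**2 = 52900/841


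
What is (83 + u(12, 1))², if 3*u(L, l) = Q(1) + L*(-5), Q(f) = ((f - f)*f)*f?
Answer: 3969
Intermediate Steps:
Q(f) = 0 (Q(f) = (0*f)*f = 0*f = 0)
u(L, l) = -5*L/3 (u(L, l) = (0 + L*(-5))/3 = (0 - 5*L)/3 = (-5*L)/3 = -5*L/3)
(83 + u(12, 1))² = (83 - 5/3*12)² = (83 - 20)² = 63² = 3969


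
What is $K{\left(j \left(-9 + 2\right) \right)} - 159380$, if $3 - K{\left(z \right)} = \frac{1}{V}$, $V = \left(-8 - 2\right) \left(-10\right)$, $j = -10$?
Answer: $- \frac{15937701}{100} \approx -1.5938 \cdot 10^{5}$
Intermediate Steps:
$V = 100$ ($V = \left(-10\right) \left(-10\right) = 100$)
$K{\left(z \right)} = \frac{299}{100}$ ($K{\left(z \right)} = 3 - \frac{1}{100} = \frac{299}{100}$)
$K{\left(j \left(-9 + 2\right) \right)} - 159380 = \frac{299}{100} - 159380 = - \frac{15937701}{100}$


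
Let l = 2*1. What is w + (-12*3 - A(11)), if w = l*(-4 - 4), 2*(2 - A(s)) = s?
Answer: -97/2 ≈ -48.500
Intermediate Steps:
A(s) = 2 - s/2
l = 2
w = -16 (w = 2*(-4 - 4) = 2*(-8) = -16)
w + (-12*3 - A(11)) = -16 + (-12*3 - (2 - 1/2*11)) = -16 + (-36 - (2 - 11/2)) = -16 + (-36 - 1*(-7/2)) = -16 + (-36 + 7/2) = -16 - 65/2 = -97/2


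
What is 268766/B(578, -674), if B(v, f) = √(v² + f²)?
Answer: 134383*√197090/197090 ≈ 302.70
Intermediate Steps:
B(v, f) = √(f² + v²)
268766/B(578, -674) = 268766/(√((-674)² + 578²)) = 268766/(√(454276 + 334084)) = 268766/(√788360) = 268766/((2*√197090)) = 268766*(√197090/394180) = 134383*√197090/197090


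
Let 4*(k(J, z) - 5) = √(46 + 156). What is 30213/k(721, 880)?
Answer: 134280/11 - 6714*√202/11 ≈ 3532.4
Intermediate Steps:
k(J, z) = 5 + √202/4 (k(J, z) = 5 + √(46 + 156)/4 = 5 + √202/4)
30213/k(721, 880) = 30213/(5 + √202/4)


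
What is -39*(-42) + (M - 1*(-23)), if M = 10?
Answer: 1671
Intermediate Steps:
-39*(-42) + (M - 1*(-23)) = -39*(-42) + (10 - 1*(-23)) = 1638 + (10 + 23) = 1638 + 33 = 1671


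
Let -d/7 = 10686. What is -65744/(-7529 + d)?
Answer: 65744/82331 ≈ 0.79853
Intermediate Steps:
d = -74802 (d = -7*10686 = -74802)
-65744/(-7529 + d) = -65744/(-7529 - 74802) = -65744/(-82331) = -65744*(-1/82331) = 65744/82331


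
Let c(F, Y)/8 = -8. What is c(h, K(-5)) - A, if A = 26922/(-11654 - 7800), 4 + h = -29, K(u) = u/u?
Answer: -609067/9727 ≈ -62.616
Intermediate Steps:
K(u) = 1
h = -33 (h = -4 - 29 = -33)
c(F, Y) = -64 (c(F, Y) = 8*(-8) = -64)
A = -13461/9727 (A = 26922/(-19454) = 26922*(-1/19454) = -13461/9727 ≈ -1.3839)
c(h, K(-5)) - A = -64 - 1*(-13461/9727) = -64 + 13461/9727 = -609067/9727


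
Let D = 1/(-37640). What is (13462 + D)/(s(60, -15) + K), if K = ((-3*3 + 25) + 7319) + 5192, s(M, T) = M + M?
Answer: 506709679/476033080 ≈ 1.0644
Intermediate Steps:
D = -1/37640 ≈ -2.6567e-5
s(M, T) = 2*M
K = 12527 (K = ((-9 + 25) + 7319) + 5192 = (16 + 7319) + 5192 = 7335 + 5192 = 12527)
(13462 + D)/(s(60, -15) + K) = (13462 - 1/37640)/(2*60 + 12527) = 506709679/(37640*(120 + 12527)) = (506709679/37640)/12647 = (506709679/37640)*(1/12647) = 506709679/476033080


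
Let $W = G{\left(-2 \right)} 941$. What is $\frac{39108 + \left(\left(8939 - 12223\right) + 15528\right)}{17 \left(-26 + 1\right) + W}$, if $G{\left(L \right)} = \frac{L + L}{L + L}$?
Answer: $\frac{12838}{129} \approx 99.519$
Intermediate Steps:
$G{\left(L \right)} = 1$ ($G{\left(L \right)} = \frac{2 L}{2 L} = 2 L \frac{1}{2 L} = 1$)
$W = 941$ ($W = 1 \cdot 941 = 941$)
$\frac{39108 + \left(\left(8939 - 12223\right) + 15528\right)}{17 \left(-26 + 1\right) + W} = \frac{39108 + \left(\left(8939 - 12223\right) + 15528\right)}{17 \left(-26 + 1\right) + 941} = \frac{39108 + \left(-3284 + 15528\right)}{17 \left(-25\right) + 941} = \frac{39108 + 12244}{-425 + 941} = \frac{51352}{516} = 51352 \cdot \frac{1}{516} = \frac{12838}{129}$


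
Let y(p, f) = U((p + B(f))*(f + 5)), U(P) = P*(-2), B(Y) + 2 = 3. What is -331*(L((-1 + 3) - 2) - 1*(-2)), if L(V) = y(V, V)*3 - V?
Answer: 9268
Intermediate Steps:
B(Y) = 1 (B(Y) = -2 + 3 = 1)
U(P) = -2*P
y(p, f) = -2*(1 + p)*(5 + f) (y(p, f) = -2*(p + 1)*(f + 5) = -2*(1 + p)*(5 + f))
L(V) = -30 - 37*V - 6*V**2 (L(V) = (-10 - 10*V - 2*V - 2*V*V)*3 - V = (-10 - 10*V - 2*V - 2*V**2)*3 - V = (-10 - 12*V - 2*V**2)*3 - V = (-30 - 36*V - 6*V**2) - V = -30 - 37*V - 6*V**2)
-331*(L((-1 + 3) - 2) - 1*(-2)) = -331*((-30 - 37*((-1 + 3) - 2) - 6*((-1 + 3) - 2)**2) - 1*(-2)) = -331*((-30 - 37*(2 - 2) - 6*(2 - 2)**2) + 2) = -331*((-30 - 37*0 - 6*0**2) + 2) = -331*((-30 + 0 - 6*0) + 2) = -331*((-30 + 0 + 0) + 2) = -331*(-30 + 2) = -331*(-28) = 9268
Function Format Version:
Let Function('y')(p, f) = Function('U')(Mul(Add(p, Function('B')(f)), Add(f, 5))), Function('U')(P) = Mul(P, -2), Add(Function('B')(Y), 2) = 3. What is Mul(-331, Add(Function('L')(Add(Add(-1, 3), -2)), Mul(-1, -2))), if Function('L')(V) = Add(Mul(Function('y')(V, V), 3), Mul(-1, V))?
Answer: 9268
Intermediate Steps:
Function('B')(Y) = 1 (Function('B')(Y) = Add(-2, 3) = 1)
Function('U')(P) = Mul(-2, P)
Function('y')(p, f) = Mul(-2, Add(1, p), Add(5, f)) (Function('y')(p, f) = Mul(-2, Mul(Add(p, 1), Add(f, 5))) = Mul(-2, Mul(Add(1, p), Add(5, f))) = Mul(-2, Add(1, p), Add(5, f)))
Function('L')(V) = Add(-30, Mul(-37, V), Mul(-6, Pow(V, 2))) (Function('L')(V) = Add(Mul(Add(-10, Mul(-10, V), Mul(-2, V), Mul(-2, V, V)), 3), Mul(-1, V)) = Add(Mul(Add(-10, Mul(-10, V), Mul(-2, V), Mul(-2, Pow(V, 2))), 3), Mul(-1, V)) = Add(Mul(Add(-10, Mul(-12, V), Mul(-2, Pow(V, 2))), 3), Mul(-1, V)) = Add(Add(-30, Mul(-36, V), Mul(-6, Pow(V, 2))), Mul(-1, V)) = Add(-30, Mul(-37, V), Mul(-6, Pow(V, 2))))
Mul(-331, Add(Function('L')(Add(Add(-1, 3), -2)), Mul(-1, -2))) = Mul(-331, Add(Add(-30, Mul(-37, Add(Add(-1, 3), -2)), Mul(-6, Pow(Add(Add(-1, 3), -2), 2))), Mul(-1, -2))) = Mul(-331, Add(Add(-30, Mul(-37, Add(2, -2)), Mul(-6, Pow(Add(2, -2), 2))), 2)) = Mul(-331, Add(Add(-30, Mul(-37, 0), Mul(-6, Pow(0, 2))), 2)) = Mul(-331, Add(Add(-30, 0, Mul(-6, 0)), 2)) = Mul(-331, Add(Add(-30, 0, 0), 2)) = Mul(-331, Add(-30, 2)) = Mul(-331, -28) = 9268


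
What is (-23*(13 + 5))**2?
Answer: 171396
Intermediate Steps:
(-23*(13 + 5))**2 = (-23*18)**2 = (-414)**2 = 171396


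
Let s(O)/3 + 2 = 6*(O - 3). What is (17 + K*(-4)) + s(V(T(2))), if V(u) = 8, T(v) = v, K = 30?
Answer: -19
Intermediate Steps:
s(O) = -60 + 18*O (s(O) = -6 + 3*(6*(O - 3)) = -6 + 3*(6*(-3 + O)) = -6 + 3*(-18 + 6*O) = -6 + (-54 + 18*O) = -60 + 18*O)
(17 + K*(-4)) + s(V(T(2))) = (17 + 30*(-4)) + (-60 + 18*8) = (17 - 120) + (-60 + 144) = -103 + 84 = -19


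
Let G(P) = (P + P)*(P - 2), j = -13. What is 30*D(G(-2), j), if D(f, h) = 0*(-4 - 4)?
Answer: 0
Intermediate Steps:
G(P) = 2*P*(-2 + P) (G(P) = (2*P)*(-2 + P) = 2*P*(-2 + P))
D(f, h) = 0 (D(f, h) = 0*(-8) = 0)
30*D(G(-2), j) = 30*0 = 0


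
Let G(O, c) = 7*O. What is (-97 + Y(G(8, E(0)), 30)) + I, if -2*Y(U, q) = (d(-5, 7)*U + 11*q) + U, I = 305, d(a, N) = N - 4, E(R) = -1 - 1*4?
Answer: -69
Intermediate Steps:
E(R) = -5 (E(R) = -1 - 4 = -5)
d(a, N) = -4 + N
Y(U, q) = -2*U - 11*q/2 (Y(U, q) = -(((-4 + 7)*U + 11*q) + U)/2 = -((3*U + 11*q) + U)/2 = -(4*U + 11*q)/2 = -2*U - 11*q/2)
(-97 + Y(G(8, E(0)), 30)) + I = (-97 + (-14*8 - 11/2*30)) + 305 = (-97 + (-2*56 - 165)) + 305 = (-97 + (-112 - 165)) + 305 = (-97 - 277) + 305 = -374 + 305 = -69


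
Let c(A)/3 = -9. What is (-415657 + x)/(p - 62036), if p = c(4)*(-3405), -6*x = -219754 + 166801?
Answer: -813663/59798 ≈ -13.607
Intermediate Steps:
c(A) = -27 (c(A) = 3*(-9) = -27)
x = 17651/2 (x = -(-219754 + 166801)/6 = -⅙*(-52953) = 17651/2 ≈ 8825.5)
p = 91935 (p = -27*(-3405) = 91935)
(-415657 + x)/(p - 62036) = (-415657 + 17651/2)/(91935 - 62036) = -813663/2/29899 = -813663/2*1/29899 = -813663/59798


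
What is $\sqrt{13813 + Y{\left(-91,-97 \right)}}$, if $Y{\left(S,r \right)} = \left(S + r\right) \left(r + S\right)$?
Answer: $\sqrt{49157} \approx 221.71$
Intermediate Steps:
$Y{\left(S,r \right)} = \left(S + r\right)^{2}$ ($Y{\left(S,r \right)} = \left(S + r\right) \left(S + r\right) = \left(S + r\right)^{2}$)
$\sqrt{13813 + Y{\left(-91,-97 \right)}} = \sqrt{13813 + \left(-91 - 97\right)^{2}} = \sqrt{13813 + \left(-188\right)^{2}} = \sqrt{13813 + 35344} = \sqrt{49157}$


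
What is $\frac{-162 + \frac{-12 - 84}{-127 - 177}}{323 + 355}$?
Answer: $- \frac{512}{2147} \approx -0.23847$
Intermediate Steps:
$\frac{-162 + \frac{-12 - 84}{-127 - 177}}{323 + 355} = \frac{-162 - \frac{96}{-304}}{678} = \left(-162 - - \frac{6}{19}\right) \frac{1}{678} = \left(-162 + \frac{6}{19}\right) \frac{1}{678} = \left(- \frac{3072}{19}\right) \frac{1}{678} = - \frac{512}{2147}$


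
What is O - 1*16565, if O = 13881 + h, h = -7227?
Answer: -9911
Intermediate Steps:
O = 6654 (O = 13881 - 7227 = 6654)
O - 1*16565 = 6654 - 1*16565 = 6654 - 16565 = -9911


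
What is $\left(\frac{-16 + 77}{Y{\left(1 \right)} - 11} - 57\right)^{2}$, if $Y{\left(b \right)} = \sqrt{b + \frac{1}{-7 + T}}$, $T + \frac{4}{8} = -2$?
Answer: $\frac{5099902803}{1301881} + \frac{8712203 \sqrt{323}}{2603762} \approx 3977.5$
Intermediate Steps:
$T = - \frac{5}{2}$ ($T = - \frac{1}{2} - 2 = - \frac{5}{2} \approx -2.5$)
$Y{\left(b \right)} = \sqrt{- \frac{2}{19} + b}$ ($Y{\left(b \right)} = \sqrt{b + \frac{1}{-7 - \frac{5}{2}}} = \sqrt{b + \frac{1}{- \frac{19}{2}}} = \sqrt{b - \frac{2}{19}} = \sqrt{- \frac{2}{19} + b}$)
$\left(\frac{-16 + 77}{Y{\left(1 \right)} - 11} - 57\right)^{2} = \left(\frac{-16 + 77}{\frac{\sqrt{-38 + 361 \cdot 1}}{19} - 11} - 57\right)^{2} = \left(\frac{61}{\frac{\sqrt{-38 + 361}}{19} - 11} - 57\right)^{2} = \left(\frac{61}{\frac{\sqrt{323}}{19} - 11} - 57\right)^{2} = \left(\frac{61}{-11 + \frac{\sqrt{323}}{19}} - 57\right)^{2} = \left(-57 + \frac{61}{-11 + \frac{\sqrt{323}}{19}}\right)^{2}$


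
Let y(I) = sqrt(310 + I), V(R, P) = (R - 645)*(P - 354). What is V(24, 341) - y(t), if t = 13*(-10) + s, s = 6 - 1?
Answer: 8073 - sqrt(185) ≈ 8059.4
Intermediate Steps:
V(R, P) = (-645 + R)*(-354 + P)
s = 5
t = -125 (t = 13*(-10) + 5 = -130 + 5 = -125)
V(24, 341) - y(t) = (228330 - 645*341 - 354*24 + 341*24) - sqrt(310 - 125) = (228330 - 219945 - 8496 + 8184) - sqrt(185) = 8073 - sqrt(185)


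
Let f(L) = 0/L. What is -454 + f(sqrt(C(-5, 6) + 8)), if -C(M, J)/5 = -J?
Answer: -454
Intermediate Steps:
C(M, J) = 5*J (C(M, J) = -(-5)*J = 5*J)
f(L) = 0
-454 + f(sqrt(C(-5, 6) + 8)) = -454 + 0 = -454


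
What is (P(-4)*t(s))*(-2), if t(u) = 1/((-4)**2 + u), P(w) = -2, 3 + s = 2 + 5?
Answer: 1/5 ≈ 0.20000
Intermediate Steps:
s = 4 (s = -3 + (2 + 5) = -3 + 7 = 4)
t(u) = 1/(16 + u)
(P(-4)*t(s))*(-2) = -2/(16 + 4)*(-2) = -2/20*(-2) = -2*1/20*(-2) = -1/10*(-2) = 1/5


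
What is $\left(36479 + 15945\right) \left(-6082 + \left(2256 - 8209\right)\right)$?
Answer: $-630922840$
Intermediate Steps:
$\left(36479 + 15945\right) \left(-6082 + \left(2256 - 8209\right)\right) = 52424 \left(-6082 + \left(2256 - 8209\right)\right) = 52424 \left(-6082 - 5953\right) = 52424 \left(-12035\right) = -630922840$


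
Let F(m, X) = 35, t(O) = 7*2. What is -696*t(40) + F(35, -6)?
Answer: -9709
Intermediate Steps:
t(O) = 14
-696*t(40) + F(35, -6) = -696*14 + 35 = -9744 + 35 = -9709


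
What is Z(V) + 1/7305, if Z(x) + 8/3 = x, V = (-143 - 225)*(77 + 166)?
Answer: -217753933/2435 ≈ -89427.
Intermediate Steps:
V = -89424 (V = -368*243 = -89424)
Z(x) = -8/3 + x
Z(V) + 1/7305 = (-8/3 - 89424) + 1/7305 = -268280/3 + 1/7305 = -217753933/2435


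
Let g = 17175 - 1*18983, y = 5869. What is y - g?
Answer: 7677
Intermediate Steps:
g = -1808 (g = 17175 - 18983 = -1808)
y - g = 5869 - 1*(-1808) = 5869 + 1808 = 7677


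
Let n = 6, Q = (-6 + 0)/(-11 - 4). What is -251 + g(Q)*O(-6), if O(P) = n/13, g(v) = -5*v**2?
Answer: -16339/65 ≈ -251.37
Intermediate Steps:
Q = 2/5 (Q = -6/(-15) = -6*(-1/15) = 2/5 ≈ 0.40000)
O(P) = 6/13
-251 + g(Q)*O(-6) = -251 - 5*(2/5)**2*(6/13) = -251 - 5*4/25*(6/13) = -251 - 4/5*6/13 = -251 - 24/65 = -16339/65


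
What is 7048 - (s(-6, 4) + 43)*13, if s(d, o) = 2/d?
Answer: 19480/3 ≈ 6493.3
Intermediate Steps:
7048 - (s(-6, 4) + 43)*13 = 7048 - (2/(-6) + 43)*13 = 7048 - (2*(-⅙) + 43)*13 = 7048 - (-⅓ + 43)*13 = 7048 - 128*13/3 = 7048 - 1*1664/3 = 7048 - 1664/3 = 19480/3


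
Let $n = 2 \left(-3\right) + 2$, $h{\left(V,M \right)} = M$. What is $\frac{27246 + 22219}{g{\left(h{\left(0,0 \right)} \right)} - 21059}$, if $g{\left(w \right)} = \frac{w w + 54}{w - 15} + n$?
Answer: $- \frac{247325}{105333} \approx -2.348$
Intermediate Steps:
$n = -4$ ($n = -6 + 2 = -4$)
$g{\left(w \right)} = -4 + \frac{54 + w^{2}}{-15 + w}$ ($g{\left(w \right)} = \frac{w w + 54}{w - 15} - 4 = \frac{w^{2} + 54}{-15 + w} - 4 = \frac{54 + w^{2}}{-15 + w} - 4 = -4 + \frac{54 + w^{2}}{-15 + w}$)
$\frac{27246 + 22219}{g{\left(h{\left(0,0 \right)} \right)} - 21059} = \frac{27246 + 22219}{\frac{114 + 0^{2} - 0}{-15 + 0} - 21059} = \frac{49465}{\frac{114 + 0 + 0}{-15} - 21059} = \frac{49465}{\left(- \frac{1}{15}\right) 114 - 21059} = \frac{49465}{- \frac{38}{5} - 21059} = \frac{49465}{- \frac{105333}{5}} = 49465 \left(- \frac{5}{105333}\right) = - \frac{247325}{105333}$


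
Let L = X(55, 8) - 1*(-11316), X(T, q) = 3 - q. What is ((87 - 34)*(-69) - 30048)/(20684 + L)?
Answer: -749/711 ≈ -1.0534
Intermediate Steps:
L = 11311 (L = (3 - 1*8) - 1*(-11316) = (3 - 8) + 11316 = -5 + 11316 = 11311)
((87 - 34)*(-69) - 30048)/(20684 + L) = ((87 - 34)*(-69) - 30048)/(20684 + 11311) = (53*(-69) - 30048)/31995 = (-3657 - 30048)*(1/31995) = -33705*1/31995 = -749/711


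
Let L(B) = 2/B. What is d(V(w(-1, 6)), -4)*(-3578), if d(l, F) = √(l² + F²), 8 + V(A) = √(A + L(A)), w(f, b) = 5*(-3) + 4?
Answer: -3578*√(8327 - 176*I*√1353)/11 ≈ -31599.0 + 10838.0*I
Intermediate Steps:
w(f, b) = -11 (w(f, b) = -15 + 4 = -11)
V(A) = -8 + √(A + 2/A)
d(l, F) = √(F² + l²)
d(V(w(-1, 6)), -4)*(-3578) = √((-4)² + (-8 + √(-11 + 2/(-11)))²)*(-3578) = √(16 + (-8 + √(-11 + 2*(-1/11)))²)*(-3578) = √(16 + (-8 + √(-11 - 2/11))²)*(-3578) = √(16 + (-8 + √(-123/11))²)*(-3578) = √(16 + (-8 + I*√1353/11)²)*(-3578) = -3578*√(16 + (-8 + I*√1353/11)²)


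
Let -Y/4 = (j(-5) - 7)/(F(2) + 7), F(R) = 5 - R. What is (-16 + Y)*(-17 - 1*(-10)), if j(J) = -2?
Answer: 434/5 ≈ 86.800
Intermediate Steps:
Y = 18/5 (Y = -4*(-2 - 7)/((5 - 1*2) + 7) = -(-36)/((5 - 2) + 7) = -(-36)/(3 + 7) = -(-36)/10 = -4*(-9/10) = 18/5 ≈ 3.6000)
(-16 + Y)*(-17 - 1*(-10)) = (-16 + 18/5)*(-17 - 1*(-10)) = -62*(-17 + 10)/5 = -62/5*(-7) = 434/5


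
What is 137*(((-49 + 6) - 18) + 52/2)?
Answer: -4795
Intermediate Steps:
137*(((-49 + 6) - 18) + 52/2) = 137*((-43 - 18) + 52*(½)) = 137*(-61 + 26) = 137*(-35) = -4795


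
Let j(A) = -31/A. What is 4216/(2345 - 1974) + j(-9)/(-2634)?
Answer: 99932995/8794926 ≈ 11.363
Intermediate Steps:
4216/(2345 - 1974) + j(-9)/(-2634) = 4216/(2345 - 1974) - 31/(-9)/(-2634) = 4216/371 - 31*(-⅑)*(-1/2634) = 4216*(1/371) + (31/9)*(-1/2634) = 4216/371 - 31/23706 = 99932995/8794926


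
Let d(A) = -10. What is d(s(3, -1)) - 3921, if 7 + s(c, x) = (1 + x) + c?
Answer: -3931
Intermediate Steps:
s(c, x) = -6 + c + x (s(c, x) = -7 + ((1 + x) + c) = -7 + (1 + c + x) = -6 + c + x)
d(s(3, -1)) - 3921 = -10 - 3921 = -3931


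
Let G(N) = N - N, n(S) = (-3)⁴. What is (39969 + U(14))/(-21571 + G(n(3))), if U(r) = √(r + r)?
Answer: -39969/21571 - 2*√7/21571 ≈ -1.8531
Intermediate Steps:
n(S) = 81
G(N) = 0
U(r) = √2*√r (U(r) = √(2*r) = √2*√r)
(39969 + U(14))/(-21571 + G(n(3))) = (39969 + √2*√14)/(-21571 + 0) = (39969 + 2*√7)/(-21571) = (39969 + 2*√7)*(-1/21571) = -39969/21571 - 2*√7/21571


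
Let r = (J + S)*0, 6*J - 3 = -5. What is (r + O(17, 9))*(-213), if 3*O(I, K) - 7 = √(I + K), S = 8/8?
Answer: -497 - 71*√26 ≈ -859.03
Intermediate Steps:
J = -⅓ (J = ½ + (⅙)*(-5) = ½ - ⅚ = -⅓ ≈ -0.33333)
S = 1 (S = 8*(⅛) = 1)
O(I, K) = 7/3 + √(I + K)/3
r = 0 (r = (-⅓ + 1)*0 = (⅔)*0 = 0)
(r + O(17, 9))*(-213) = (0 + (7/3 + √(17 + 9)/3))*(-213) = (0 + (7/3 + √26/3))*(-213) = (7/3 + √26/3)*(-213) = -497 - 71*√26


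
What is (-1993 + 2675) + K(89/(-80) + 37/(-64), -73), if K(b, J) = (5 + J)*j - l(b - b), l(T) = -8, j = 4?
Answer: 418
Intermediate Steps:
K(b, J) = 28 + 4*J (K(b, J) = (5 + J)*4 - 1*(-8) = (20 + 4*J) + 8 = 28 + 4*J)
(-1993 + 2675) + K(89/(-80) + 37/(-64), -73) = (-1993 + 2675) + (28 + 4*(-73)) = 682 + (28 - 292) = 682 - 264 = 418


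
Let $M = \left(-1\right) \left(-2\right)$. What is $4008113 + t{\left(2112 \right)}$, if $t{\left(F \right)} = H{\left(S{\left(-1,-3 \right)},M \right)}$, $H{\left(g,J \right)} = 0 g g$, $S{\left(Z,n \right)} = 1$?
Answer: $4008113$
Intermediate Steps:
$M = 2$
$H{\left(g,J \right)} = 0$ ($H{\left(g,J \right)} = 0 g = 0$)
$t{\left(F \right)} = 0$
$4008113 + t{\left(2112 \right)} = 4008113 + 0 = 4008113$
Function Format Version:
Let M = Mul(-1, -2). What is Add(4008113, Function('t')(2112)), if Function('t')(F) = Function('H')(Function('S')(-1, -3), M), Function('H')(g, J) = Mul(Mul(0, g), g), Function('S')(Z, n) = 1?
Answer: 4008113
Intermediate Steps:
M = 2
Function('H')(g, J) = 0 (Function('H')(g, J) = Mul(0, g) = 0)
Function('t')(F) = 0
Add(4008113, Function('t')(2112)) = Add(4008113, 0) = 4008113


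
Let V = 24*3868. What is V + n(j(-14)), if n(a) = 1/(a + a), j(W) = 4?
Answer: 742657/8 ≈ 92832.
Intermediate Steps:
n(a) = 1/(2*a)
V = 92832
V + n(j(-14)) = 92832 + (½)/4 = 92832 + (½)*(¼) = 92832 + ⅛ = 742657/8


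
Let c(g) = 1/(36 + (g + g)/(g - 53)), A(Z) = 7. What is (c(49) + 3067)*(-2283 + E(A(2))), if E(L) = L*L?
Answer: -157593062/23 ≈ -6.8519e+6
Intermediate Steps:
E(L) = L²
c(g) = 1/(36 + 2*g/(-53 + g)) (c(g) = 1/(36 + (2*g)/(-53 + g)) = 1/(36 + 2*g/(-53 + g)))
(c(49) + 3067)*(-2283 + E(A(2))) = ((-53 + 49)/(2*(-954 + 19*49)) + 3067)*(-2283 + 7²) = ((½)*(-4)/(-954 + 931) + 3067)*(-2283 + 49) = ((½)*(-4)/(-23) + 3067)*(-2234) = ((½)*(-1/23)*(-4) + 3067)*(-2234) = (2/23 + 3067)*(-2234) = (70543/23)*(-2234) = -157593062/23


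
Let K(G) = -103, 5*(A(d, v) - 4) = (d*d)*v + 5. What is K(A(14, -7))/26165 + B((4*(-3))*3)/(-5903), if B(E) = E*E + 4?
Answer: -34622509/154451995 ≈ -0.22416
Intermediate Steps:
A(d, v) = 5 + v*d²/5 (A(d, v) = 4 + ((d*d)*v + 5)/5 = 4 + (d²*v + 5)/5 = 4 + (v*d² + 5)/5 = 4 + (5 + v*d²)/5 = 4 + (1 + v*d²/5) = 5 + v*d²/5)
B(E) = 4 + E² (B(E) = E² + 4 = 4 + E²)
K(A(14, -7))/26165 + B((4*(-3))*3)/(-5903) = -103/26165 + (4 + ((4*(-3))*3)²)/(-5903) = -103*1/26165 + (4 + (-12*3)²)*(-1/5903) = -103/26165 + (4 + (-36)²)*(-1/5903) = -103/26165 + (4 + 1296)*(-1/5903) = -103/26165 + 1300*(-1/5903) = -103/26165 - 1300/5903 = -34622509/154451995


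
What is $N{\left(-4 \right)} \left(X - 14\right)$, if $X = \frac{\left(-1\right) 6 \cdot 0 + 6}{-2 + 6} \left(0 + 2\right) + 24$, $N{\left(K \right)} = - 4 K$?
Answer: $208$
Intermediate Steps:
$X = 27$ ($X = \frac{\left(-6\right) 0 + 6}{4} \cdot 2 + 24 = \left(0 + 6\right) \frac{1}{4} \cdot 2 + 24 = 6 \cdot \frac{1}{4} \cdot 2 + 24 = \frac{3}{2} \cdot 2 + 24 = 3 + 24 = 27$)
$N{\left(-4 \right)} \left(X - 14\right) = \left(-4\right) \left(-4\right) \left(27 - 14\right) = 16 \cdot 13 = 208$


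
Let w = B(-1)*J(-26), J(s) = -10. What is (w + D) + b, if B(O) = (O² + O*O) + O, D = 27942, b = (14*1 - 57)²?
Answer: 29781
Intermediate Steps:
b = 1849 (b = (14 - 57)² = (-43)² = 1849)
B(O) = O + 2*O² (B(O) = (O² + O²) + O = 2*O² + O = O + 2*O²)
w = -10 (w = -(1 + 2*(-1))*(-10) = -(1 - 2)*(-10) = -1*(-1)*(-10) = 1*(-10) = -10)
(w + D) + b = (-10 + 27942) + 1849 = 27932 + 1849 = 29781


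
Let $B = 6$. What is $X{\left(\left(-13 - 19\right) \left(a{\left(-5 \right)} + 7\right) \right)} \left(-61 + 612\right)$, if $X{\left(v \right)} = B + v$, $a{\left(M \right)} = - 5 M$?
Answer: $-560918$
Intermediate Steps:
$X{\left(v \right)} = 6 + v$
$X{\left(\left(-13 - 19\right) \left(a{\left(-5 \right)} + 7\right) \right)} \left(-61 + 612\right) = \left(6 + \left(-13 - 19\right) \left(\left(-5\right) \left(-5\right) + 7\right)\right) \left(-61 + 612\right) = \left(6 - 32 \left(25 + 7\right)\right) 551 = \left(6 - 1024\right) 551 = \left(-1018\right) 551 = -560918$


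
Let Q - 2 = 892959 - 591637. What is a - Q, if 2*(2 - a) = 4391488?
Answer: -2497066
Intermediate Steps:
a = -2195742 (a = 2 - ½*4391488 = 2 - 2195744 = -2195742)
Q = 301324 (Q = 2 + (892959 - 591637) = 2 + 301322 = 301324)
a - Q = -2195742 - 1*301324 = -2195742 - 301324 = -2497066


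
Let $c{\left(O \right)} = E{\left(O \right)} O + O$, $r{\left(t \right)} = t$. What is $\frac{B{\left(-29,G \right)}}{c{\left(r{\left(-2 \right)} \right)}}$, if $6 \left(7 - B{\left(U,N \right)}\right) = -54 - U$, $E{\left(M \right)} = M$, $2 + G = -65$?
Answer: $\frac{67}{12} \approx 5.5833$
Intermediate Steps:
$G = -67$ ($G = -2 - 65 = -67$)
$c{\left(O \right)} = O + O^{2}$ ($c{\left(O \right)} = O O + O = O^{2} + O = O + O^{2}$)
$B{\left(U,N \right)} = 16 + \frac{U}{6}$ ($B{\left(U,N \right)} = 7 - \frac{-54 - U}{6} = 7 + \left(9 + \frac{U}{6}\right) = 16 + \frac{U}{6}$)
$\frac{B{\left(-29,G \right)}}{c{\left(r{\left(-2 \right)} \right)}} = \frac{16 + \frac{1}{6} \left(-29\right)}{\left(-2\right) \left(1 - 2\right)} = \frac{16 - \frac{29}{6}}{\left(-2\right) \left(-1\right)} = \frac{67}{6 \cdot 2} = \frac{67}{6} \cdot \frac{1}{2} = \frac{67}{12}$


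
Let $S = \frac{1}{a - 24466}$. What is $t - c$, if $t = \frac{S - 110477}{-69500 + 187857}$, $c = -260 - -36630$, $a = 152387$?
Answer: $- \frac{550668508965206}{15140345797} \approx -36371.0$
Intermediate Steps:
$S = \frac{1}{127921}$ ($S = \frac{1}{152387 - 24466} = \frac{1}{127921} \approx 7.8173 \cdot 10^{-6}$)
$c = 36370$ ($c = -260 + 36630 = 36370$)
$t = - \frac{14132328316}{15140345797}$ ($t = \frac{\frac{1}{127921} - 110477}{-69500 + 187857} = - \frac{14132328316}{127921 \cdot 118357} = \left(- \frac{14132328316}{127921}\right) \frac{1}{118357} = - \frac{14132328316}{15140345797} \approx -0.93342$)
$t - c = - \frac{14132328316}{15140345797} - 36370 = - \frac{550668508965206}{15140345797}$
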